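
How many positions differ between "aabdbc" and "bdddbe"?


Comparing "aabdbc" and "bdddbe" position by position:
  Position 0: 'a' vs 'b' => DIFFER
  Position 1: 'a' vs 'd' => DIFFER
  Position 2: 'b' vs 'd' => DIFFER
  Position 3: 'd' vs 'd' => same
  Position 4: 'b' vs 'b' => same
  Position 5: 'c' vs 'e' => DIFFER
Positions that differ: 4

4


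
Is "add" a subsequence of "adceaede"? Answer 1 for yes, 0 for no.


Check if "add" is a subsequence of "adceaede"
Greedy scan:
  Position 0 ('a'): matches sub[0] = 'a'
  Position 1 ('d'): matches sub[1] = 'd'
  Position 2 ('c'): no match needed
  Position 3 ('e'): no match needed
  Position 4 ('a'): no match needed
  Position 5 ('e'): no match needed
  Position 6 ('d'): matches sub[2] = 'd'
  Position 7 ('e'): no match needed
All 3 characters matched => is a subsequence

1


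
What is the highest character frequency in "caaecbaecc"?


Input: caaecbaecc
Character counts:
  'a': 3
  'b': 1
  'c': 4
  'e': 2
Maximum frequency: 4

4


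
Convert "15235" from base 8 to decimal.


Input: "15235" in base 8
Positional expansion:
  Digit '1' (value 1) x 8^4 = 4096
  Digit '5' (value 5) x 8^3 = 2560
  Digit '2' (value 2) x 8^2 = 128
  Digit '3' (value 3) x 8^1 = 24
  Digit '5' (value 5) x 8^0 = 5
Sum = 6813

6813


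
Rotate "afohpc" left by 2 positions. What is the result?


Input: "afohpc", rotate left by 2
First 2 characters: "af"
Remaining characters: "ohpc"
Concatenate remaining + first: "ohpc" + "af" = "ohpcaf"

ohpcaf


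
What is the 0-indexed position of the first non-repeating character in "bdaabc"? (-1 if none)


Input: bdaabc
Character frequencies:
  'a': 2
  'b': 2
  'c': 1
  'd': 1
Scanning left to right for freq == 1:
  Position 0 ('b'): freq=2, skip
  Position 1 ('d'): unique! => answer = 1

1


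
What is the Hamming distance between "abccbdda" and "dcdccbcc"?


Comparing "abccbdda" and "dcdccbcc" position by position:
  Position 0: 'a' vs 'd' => differ
  Position 1: 'b' vs 'c' => differ
  Position 2: 'c' vs 'd' => differ
  Position 3: 'c' vs 'c' => same
  Position 4: 'b' vs 'c' => differ
  Position 5: 'd' vs 'b' => differ
  Position 6: 'd' vs 'c' => differ
  Position 7: 'a' vs 'c' => differ
Total differences (Hamming distance): 7

7


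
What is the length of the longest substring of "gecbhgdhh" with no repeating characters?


Input: "gecbhgdhh"
Sliding window (track last position of each char):
  Position 0 ('g'): window [0,0] length 1 -- new best
  Position 1 ('e'): window [0,1] length 2 -- new best
  Position 2 ('c'): window [0,2] length 3 -- new best
  Position 3 ('b'): window [0,3] length 4 -- new best
  Position 4 ('h'): window [0,4] length 5 -- new best
  Position 5 ('g'): repeat (last at 0), move window start to 1
  Position 5 ('g'): window [1,5] length 5
  Position 6 ('d'): window [1,6] length 6 -- new best
  Position 7 ('h'): repeat (last at 4), move window start to 5
  Position 7 ('h'): window [5,7] length 3
  Position 8 ('h'): repeat (last at 7), move window start to 8
  Position 8 ('h'): window [8,8] length 1
Longest substring with no repeats: "ecbhgd" with length 6

6


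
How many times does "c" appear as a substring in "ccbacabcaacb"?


Searching for "c" in "ccbacabcaacb"
Scanning each position:
  Position 0: "c" => MATCH
  Position 1: "c" => MATCH
  Position 2: "b" => no
  Position 3: "a" => no
  Position 4: "c" => MATCH
  Position 5: "a" => no
  Position 6: "b" => no
  Position 7: "c" => MATCH
  Position 8: "a" => no
  Position 9: "a" => no
  Position 10: "c" => MATCH
  Position 11: "b" => no
Total occurrences: 5

5


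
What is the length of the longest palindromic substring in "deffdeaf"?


Input: "deffdeaf"
Checking substrings for palindromes:
  [2:4] "ff" (len 2) => palindrome
Longest palindromic substring: "ff" with length 2

2


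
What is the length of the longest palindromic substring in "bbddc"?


Input: "bbddc"
Checking substrings for palindromes:
  [0:2] "bb" (len 2) => palindrome
  [2:4] "dd" (len 2) => palindrome
Longest palindromic substring: "bb" with length 2

2


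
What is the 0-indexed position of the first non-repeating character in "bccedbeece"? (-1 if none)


Input: bccedbeece
Character frequencies:
  'b': 2
  'c': 3
  'd': 1
  'e': 4
Scanning left to right for freq == 1:
  Position 0 ('b'): freq=2, skip
  Position 1 ('c'): freq=3, skip
  Position 2 ('c'): freq=3, skip
  Position 3 ('e'): freq=4, skip
  Position 4 ('d'): unique! => answer = 4

4


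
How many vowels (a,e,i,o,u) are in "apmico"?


Input: apmico
Checking each character:
  'a' at position 0: vowel (running total: 1)
  'p' at position 1: consonant
  'm' at position 2: consonant
  'i' at position 3: vowel (running total: 2)
  'c' at position 4: consonant
  'o' at position 5: vowel (running total: 3)
Total vowels: 3

3


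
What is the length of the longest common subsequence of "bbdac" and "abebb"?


LCS of "bbdac" and "abebb"
DP table:
           a    b    e    b    b
      0    0    0    0    0    0
  b   0    0    1    1    1    1
  b   0    0    1    1    2    2
  d   0    0    1    1    2    2
  a   0    1    1    1    2    2
  c   0    1    1    1    2    2
LCS length = dp[5][5] = 2

2


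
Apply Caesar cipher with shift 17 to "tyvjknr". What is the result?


Caesar cipher: shift "tyvjknr" by 17
  't' (pos 19) + 17 = pos 10 = 'k'
  'y' (pos 24) + 17 = pos 15 = 'p'
  'v' (pos 21) + 17 = pos 12 = 'm'
  'j' (pos 9) + 17 = pos 0 = 'a'
  'k' (pos 10) + 17 = pos 1 = 'b'
  'n' (pos 13) + 17 = pos 4 = 'e'
  'r' (pos 17) + 17 = pos 8 = 'i'
Result: kpmabei

kpmabei


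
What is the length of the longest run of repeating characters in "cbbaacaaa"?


Input: "cbbaacaaa"
Scanning for longest run:
  Position 1 ('b'): new char, reset run to 1
  Position 2 ('b'): continues run of 'b', length=2
  Position 3 ('a'): new char, reset run to 1
  Position 4 ('a'): continues run of 'a', length=2
  Position 5 ('c'): new char, reset run to 1
  Position 6 ('a'): new char, reset run to 1
  Position 7 ('a'): continues run of 'a', length=2
  Position 8 ('a'): continues run of 'a', length=3
Longest run: 'a' with length 3

3


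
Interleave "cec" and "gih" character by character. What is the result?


Interleaving "cec" and "gih":
  Position 0: 'c' from first, 'g' from second => "cg"
  Position 1: 'e' from first, 'i' from second => "ei"
  Position 2: 'c' from first, 'h' from second => "ch"
Result: cgeich

cgeich


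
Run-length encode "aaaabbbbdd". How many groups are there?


Input: aaaabbbbdd
Scanning for consecutive runs:
  Group 1: 'a' x 4 (positions 0-3)
  Group 2: 'b' x 4 (positions 4-7)
  Group 3: 'd' x 2 (positions 8-9)
Total groups: 3

3


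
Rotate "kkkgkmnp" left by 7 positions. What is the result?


Input: "kkkgkmnp", rotate left by 7
First 7 characters: "kkkgkmn"
Remaining characters: "p"
Concatenate remaining + first: "p" + "kkkgkmn" = "pkkkgkmn"

pkkkgkmn


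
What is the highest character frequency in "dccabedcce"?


Input: dccabedcce
Character counts:
  'a': 1
  'b': 1
  'c': 4
  'd': 2
  'e': 2
Maximum frequency: 4

4


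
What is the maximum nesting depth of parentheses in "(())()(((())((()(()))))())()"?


Input: "(())()(((())((()(()))))())()"
Tracking depth:
  Position 0 '(': depth becomes 1
  Position 1 '(': depth becomes 2
  Position 2 ')': depth becomes 1
  Position 3 ')': depth becomes 0
  Position 4 '(': depth becomes 1
  Position 5 ')': depth becomes 0
  Position 6 '(': depth becomes 1
  Position 7 '(': depth becomes 2
  Position 8 '(': depth becomes 3
  Position 9 '(': depth becomes 4
  Position 10 ')': depth becomes 3
  Position 11 ')': depth becomes 2
  Position 12 '(': depth becomes 3
  Position 13 '(': depth becomes 4
  Position 14 '(': depth becomes 5
  Position 15 ')': depth becomes 4
  Position 16 '(': depth becomes 5
  Position 17 '(': depth becomes 6
  Position 18 ')': depth becomes 5
  Position 19 ')': depth becomes 4
  Position 20 ')': depth becomes 3
  Position 21 ')': depth becomes 2
  Position 22 ')': depth becomes 1
  Position 23 '(': depth becomes 2
  Position 24 ')': depth becomes 1
  Position 25 ')': depth becomes 0
  Position 26 '(': depth becomes 1
  Position 27 ')': depth becomes 0
Maximum depth reached: 6

6


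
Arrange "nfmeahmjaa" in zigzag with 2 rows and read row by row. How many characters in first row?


Zigzag "nfmeahmjaa" into 2 rows:
Placing characters:
  'n' => row 0
  'f' => row 1
  'm' => row 0
  'e' => row 1
  'a' => row 0
  'h' => row 1
  'm' => row 0
  'j' => row 1
  'a' => row 0
  'a' => row 1
Rows:
  Row 0: "nmama"
  Row 1: "fehja"
First row length: 5

5


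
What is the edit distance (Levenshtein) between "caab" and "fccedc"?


Computing edit distance: "caab" -> "fccedc"
DP table:
           f    c    c    e    d    c
      0    1    2    3    4    5    6
  c   1    1    1    2    3    4    5
  a   2    2    2    2    3    4    5
  a   3    3    3    3    3    4    5
  b   4    4    4    4    4    4    5
Edit distance = dp[4][6] = 5

5


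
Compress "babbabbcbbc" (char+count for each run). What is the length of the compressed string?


Input: babbabbcbbc
Runs:
  'b' x 1 => "b1"
  'a' x 1 => "a1"
  'b' x 2 => "b2"
  'a' x 1 => "a1"
  'b' x 2 => "b2"
  'c' x 1 => "c1"
  'b' x 2 => "b2"
  'c' x 1 => "c1"
Compressed: "b1a1b2a1b2c1b2c1"
Compressed length: 16

16


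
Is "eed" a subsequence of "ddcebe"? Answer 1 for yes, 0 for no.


Check if "eed" is a subsequence of "ddcebe"
Greedy scan:
  Position 0 ('d'): no match needed
  Position 1 ('d'): no match needed
  Position 2 ('c'): no match needed
  Position 3 ('e'): matches sub[0] = 'e'
  Position 4 ('b'): no match needed
  Position 5 ('e'): matches sub[1] = 'e'
Only matched 2/3 characters => not a subsequence

0


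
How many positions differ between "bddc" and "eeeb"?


Comparing "bddc" and "eeeb" position by position:
  Position 0: 'b' vs 'e' => DIFFER
  Position 1: 'd' vs 'e' => DIFFER
  Position 2: 'd' vs 'e' => DIFFER
  Position 3: 'c' vs 'b' => DIFFER
Positions that differ: 4

4


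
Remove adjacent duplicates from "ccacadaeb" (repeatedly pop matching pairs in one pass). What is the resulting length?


Input: ccacadaeb
Stack-based adjacent duplicate removal:
  Read 'c': push. Stack: c
  Read 'c': matches stack top 'c' => pop. Stack: (empty)
  Read 'a': push. Stack: a
  Read 'c': push. Stack: ac
  Read 'a': push. Stack: aca
  Read 'd': push. Stack: acad
  Read 'a': push. Stack: acada
  Read 'e': push. Stack: acadae
  Read 'b': push. Stack: acadaeb
Final stack: "acadaeb" (length 7)

7


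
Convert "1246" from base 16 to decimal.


Input: "1246" in base 16
Positional expansion:
  Digit '1' (value 1) x 16^3 = 4096
  Digit '2' (value 2) x 16^2 = 512
  Digit '4' (value 4) x 16^1 = 64
  Digit '6' (value 6) x 16^0 = 6
Sum = 4678

4678


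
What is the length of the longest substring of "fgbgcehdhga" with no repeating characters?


Input: "fgbgcehdhga"
Sliding window (track last position of each char):
  Position 0 ('f'): window [0,0] length 1 -- new best
  Position 1 ('g'): window [0,1] length 2 -- new best
  Position 2 ('b'): window [0,2] length 3 -- new best
  Position 3 ('g'): repeat (last at 1), move window start to 2
  Position 3 ('g'): window [2,3] length 2
  Position 4 ('c'): window [2,4] length 3
  Position 5 ('e'): window [2,5] length 4 -- new best
  Position 6 ('h'): window [2,6] length 5 -- new best
  Position 7 ('d'): window [2,7] length 6 -- new best
  Position 8 ('h'): repeat (last at 6), move window start to 7
  Position 8 ('h'): window [7,8] length 2
  Position 9 ('g'): window [7,9] length 3
  Position 10 ('a'): window [7,10] length 4
Longest substring with no repeats: "bgcehd" with length 6

6


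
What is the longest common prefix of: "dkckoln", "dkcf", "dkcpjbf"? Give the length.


Words: dkckoln, dkcf, dkcpjbf
  Position 0: all 'd' => match
  Position 1: all 'k' => match
  Position 2: all 'c' => match
  Position 3: ('k', 'f', 'p') => mismatch, stop
LCP = "dkc" (length 3)

3


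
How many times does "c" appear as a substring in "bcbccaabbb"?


Searching for "c" in "bcbccaabbb"
Scanning each position:
  Position 0: "b" => no
  Position 1: "c" => MATCH
  Position 2: "b" => no
  Position 3: "c" => MATCH
  Position 4: "c" => MATCH
  Position 5: "a" => no
  Position 6: "a" => no
  Position 7: "b" => no
  Position 8: "b" => no
  Position 9: "b" => no
Total occurrences: 3

3


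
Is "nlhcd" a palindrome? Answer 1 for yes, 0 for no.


Input: nlhcd
Reversed: dchln
  Compare pos 0 ('n') with pos 4 ('d'): MISMATCH
  Compare pos 1 ('l') with pos 3 ('c'): MISMATCH
Result: not a palindrome

0


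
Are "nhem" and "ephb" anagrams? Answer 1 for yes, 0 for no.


Strings: "nhem", "ephb"
Sorted first:  ehmn
Sorted second: behp
Differ at position 0: 'e' vs 'b' => not anagrams

0


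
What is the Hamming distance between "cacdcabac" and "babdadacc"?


Comparing "cacdcabac" and "babdadacc" position by position:
  Position 0: 'c' vs 'b' => differ
  Position 1: 'a' vs 'a' => same
  Position 2: 'c' vs 'b' => differ
  Position 3: 'd' vs 'd' => same
  Position 4: 'c' vs 'a' => differ
  Position 5: 'a' vs 'd' => differ
  Position 6: 'b' vs 'a' => differ
  Position 7: 'a' vs 'c' => differ
  Position 8: 'c' vs 'c' => same
Total differences (Hamming distance): 6

6


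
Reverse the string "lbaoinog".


Input: lbaoinog
Reading characters right to left:
  Position 7: 'g'
  Position 6: 'o'
  Position 5: 'n'
  Position 4: 'i'
  Position 3: 'o'
  Position 2: 'a'
  Position 1: 'b'
  Position 0: 'l'
Reversed: gonioabl

gonioabl


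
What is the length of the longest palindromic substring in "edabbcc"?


Input: "edabbcc"
Checking substrings for palindromes:
  [3:5] "bb" (len 2) => palindrome
  [5:7] "cc" (len 2) => palindrome
Longest palindromic substring: "bb" with length 2

2


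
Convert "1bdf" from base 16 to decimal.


Input: "1bdf" in base 16
Positional expansion:
  Digit '1' (value 1) x 16^3 = 4096
  Digit 'b' (value 11) x 16^2 = 2816
  Digit 'd' (value 13) x 16^1 = 208
  Digit 'f' (value 15) x 16^0 = 15
Sum = 7135

7135


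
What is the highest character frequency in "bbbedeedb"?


Input: bbbedeedb
Character counts:
  'b': 4
  'd': 2
  'e': 3
Maximum frequency: 4

4


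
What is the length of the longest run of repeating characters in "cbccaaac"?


Input: "cbccaaac"
Scanning for longest run:
  Position 1 ('b'): new char, reset run to 1
  Position 2 ('c'): new char, reset run to 1
  Position 3 ('c'): continues run of 'c', length=2
  Position 4 ('a'): new char, reset run to 1
  Position 5 ('a'): continues run of 'a', length=2
  Position 6 ('a'): continues run of 'a', length=3
  Position 7 ('c'): new char, reset run to 1
Longest run: 'a' with length 3

3


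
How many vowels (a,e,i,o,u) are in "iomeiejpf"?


Input: iomeiejpf
Checking each character:
  'i' at position 0: vowel (running total: 1)
  'o' at position 1: vowel (running total: 2)
  'm' at position 2: consonant
  'e' at position 3: vowel (running total: 3)
  'i' at position 4: vowel (running total: 4)
  'e' at position 5: vowel (running total: 5)
  'j' at position 6: consonant
  'p' at position 7: consonant
  'f' at position 8: consonant
Total vowels: 5

5


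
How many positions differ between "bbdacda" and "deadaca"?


Comparing "bbdacda" and "deadaca" position by position:
  Position 0: 'b' vs 'd' => DIFFER
  Position 1: 'b' vs 'e' => DIFFER
  Position 2: 'd' vs 'a' => DIFFER
  Position 3: 'a' vs 'd' => DIFFER
  Position 4: 'c' vs 'a' => DIFFER
  Position 5: 'd' vs 'c' => DIFFER
  Position 6: 'a' vs 'a' => same
Positions that differ: 6

6


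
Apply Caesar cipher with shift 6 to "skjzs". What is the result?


Caesar cipher: shift "skjzs" by 6
  's' (pos 18) + 6 = pos 24 = 'y'
  'k' (pos 10) + 6 = pos 16 = 'q'
  'j' (pos 9) + 6 = pos 15 = 'p'
  'z' (pos 25) + 6 = pos 5 = 'f'
  's' (pos 18) + 6 = pos 24 = 'y'
Result: yqpfy

yqpfy


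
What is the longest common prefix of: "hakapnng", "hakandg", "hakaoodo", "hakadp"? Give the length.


Words: hakapnng, hakandg, hakaoodo, hakadp
  Position 0: all 'h' => match
  Position 1: all 'a' => match
  Position 2: all 'k' => match
  Position 3: all 'a' => match
  Position 4: ('p', 'n', 'o', 'd') => mismatch, stop
LCP = "haka" (length 4)

4


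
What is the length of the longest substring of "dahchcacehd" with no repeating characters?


Input: "dahchcacehd"
Sliding window (track last position of each char):
  Position 0 ('d'): window [0,0] length 1 -- new best
  Position 1 ('a'): window [0,1] length 2 -- new best
  Position 2 ('h'): window [0,2] length 3 -- new best
  Position 3 ('c'): window [0,3] length 4 -- new best
  Position 4 ('h'): repeat (last at 2), move window start to 3
  Position 4 ('h'): window [3,4] length 2
  Position 5 ('c'): repeat (last at 3), move window start to 4
  Position 5 ('c'): window [4,5] length 2
  Position 6 ('a'): window [4,6] length 3
  Position 7 ('c'): repeat (last at 5), move window start to 6
  Position 7 ('c'): window [6,7] length 2
  Position 8 ('e'): window [6,8] length 3
  Position 9 ('h'): window [6,9] length 4
  Position 10 ('d'): window [6,10] length 5 -- new best
Longest substring with no repeats: "acehd" with length 5

5


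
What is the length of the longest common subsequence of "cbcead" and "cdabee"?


LCS of "cbcead" and "cdabee"
DP table:
           c    d    a    b    e    e
      0    0    0    0    0    0    0
  c   0    1    1    1    1    1    1
  b   0    1    1    1    2    2    2
  c   0    1    1    1    2    2    2
  e   0    1    1    1    2    3    3
  a   0    1    1    2    2    3    3
  d   0    1    2    2    2    3    3
LCS length = dp[6][6] = 3

3


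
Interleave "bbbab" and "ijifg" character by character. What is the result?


Interleaving "bbbab" and "ijifg":
  Position 0: 'b' from first, 'i' from second => "bi"
  Position 1: 'b' from first, 'j' from second => "bj"
  Position 2: 'b' from first, 'i' from second => "bi"
  Position 3: 'a' from first, 'f' from second => "af"
  Position 4: 'b' from first, 'g' from second => "bg"
Result: bibjbiafbg

bibjbiafbg


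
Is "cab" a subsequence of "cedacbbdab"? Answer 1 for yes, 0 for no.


Check if "cab" is a subsequence of "cedacbbdab"
Greedy scan:
  Position 0 ('c'): matches sub[0] = 'c'
  Position 1 ('e'): no match needed
  Position 2 ('d'): no match needed
  Position 3 ('a'): matches sub[1] = 'a'
  Position 4 ('c'): no match needed
  Position 5 ('b'): matches sub[2] = 'b'
  Position 6 ('b'): no match needed
  Position 7 ('d'): no match needed
  Position 8 ('a'): no match needed
  Position 9 ('b'): no match needed
All 3 characters matched => is a subsequence

1


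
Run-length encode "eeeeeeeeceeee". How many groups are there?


Input: eeeeeeeeceeee
Scanning for consecutive runs:
  Group 1: 'e' x 8 (positions 0-7)
  Group 2: 'c' x 1 (positions 8-8)
  Group 3: 'e' x 4 (positions 9-12)
Total groups: 3

3


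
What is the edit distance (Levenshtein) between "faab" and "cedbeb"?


Computing edit distance: "faab" -> "cedbeb"
DP table:
           c    e    d    b    e    b
      0    1    2    3    4    5    6
  f   1    1    2    3    4    5    6
  a   2    2    2    3    4    5    6
  a   3    3    3    3    4    5    6
  b   4    4    4    4    3    4    5
Edit distance = dp[4][6] = 5

5


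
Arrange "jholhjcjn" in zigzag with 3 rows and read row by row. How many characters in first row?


Zigzag "jholhjcjn" into 3 rows:
Placing characters:
  'j' => row 0
  'h' => row 1
  'o' => row 2
  'l' => row 1
  'h' => row 0
  'j' => row 1
  'c' => row 2
  'j' => row 1
  'n' => row 0
Rows:
  Row 0: "jhn"
  Row 1: "hljj"
  Row 2: "oc"
First row length: 3

3


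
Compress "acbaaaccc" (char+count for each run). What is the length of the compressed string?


Input: acbaaaccc
Runs:
  'a' x 1 => "a1"
  'c' x 1 => "c1"
  'b' x 1 => "b1"
  'a' x 3 => "a3"
  'c' x 3 => "c3"
Compressed: "a1c1b1a3c3"
Compressed length: 10

10


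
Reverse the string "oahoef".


Input: oahoef
Reading characters right to left:
  Position 5: 'f'
  Position 4: 'e'
  Position 3: 'o'
  Position 2: 'h'
  Position 1: 'a'
  Position 0: 'o'
Reversed: feohao

feohao


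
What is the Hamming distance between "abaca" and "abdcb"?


Comparing "abaca" and "abdcb" position by position:
  Position 0: 'a' vs 'a' => same
  Position 1: 'b' vs 'b' => same
  Position 2: 'a' vs 'd' => differ
  Position 3: 'c' vs 'c' => same
  Position 4: 'a' vs 'b' => differ
Total differences (Hamming distance): 2

2


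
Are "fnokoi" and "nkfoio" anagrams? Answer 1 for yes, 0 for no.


Strings: "fnokoi", "nkfoio"
Sorted first:  fiknoo
Sorted second: fiknoo
Sorted forms match => anagrams

1


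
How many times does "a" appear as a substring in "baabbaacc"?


Searching for "a" in "baabbaacc"
Scanning each position:
  Position 0: "b" => no
  Position 1: "a" => MATCH
  Position 2: "a" => MATCH
  Position 3: "b" => no
  Position 4: "b" => no
  Position 5: "a" => MATCH
  Position 6: "a" => MATCH
  Position 7: "c" => no
  Position 8: "c" => no
Total occurrences: 4

4


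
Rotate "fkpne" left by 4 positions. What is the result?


Input: "fkpne", rotate left by 4
First 4 characters: "fkpn"
Remaining characters: "e"
Concatenate remaining + first: "e" + "fkpn" = "efkpn"

efkpn


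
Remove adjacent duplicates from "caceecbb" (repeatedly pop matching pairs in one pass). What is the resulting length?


Input: caceecbb
Stack-based adjacent duplicate removal:
  Read 'c': push. Stack: c
  Read 'a': push. Stack: ca
  Read 'c': push. Stack: cac
  Read 'e': push. Stack: cace
  Read 'e': matches stack top 'e' => pop. Stack: cac
  Read 'c': matches stack top 'c' => pop. Stack: ca
  Read 'b': push. Stack: cab
  Read 'b': matches stack top 'b' => pop. Stack: ca
Final stack: "ca" (length 2)

2


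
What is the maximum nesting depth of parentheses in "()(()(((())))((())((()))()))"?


Input: "()(()(((())))((())((()))()))"
Tracking depth:
  Position 0 '(': depth becomes 1
  Position 1 ')': depth becomes 0
  Position 2 '(': depth becomes 1
  Position 3 '(': depth becomes 2
  Position 4 ')': depth becomes 1
  Position 5 '(': depth becomes 2
  Position 6 '(': depth becomes 3
  Position 7 '(': depth becomes 4
  Position 8 '(': depth becomes 5
  Position 9 ')': depth becomes 4
  Position 10 ')': depth becomes 3
  Position 11 ')': depth becomes 2
  Position 12 ')': depth becomes 1
  Position 13 '(': depth becomes 2
  Position 14 '(': depth becomes 3
  Position 15 '(': depth becomes 4
  Position 16 ')': depth becomes 3
  Position 17 ')': depth becomes 2
  Position 18 '(': depth becomes 3
  Position 19 '(': depth becomes 4
  Position 20 '(': depth becomes 5
  Position 21 ')': depth becomes 4
  Position 22 ')': depth becomes 3
  Position 23 ')': depth becomes 2
  Position 24 '(': depth becomes 3
  Position 25 ')': depth becomes 2
  Position 26 ')': depth becomes 1
  Position 27 ')': depth becomes 0
Maximum depth reached: 5

5


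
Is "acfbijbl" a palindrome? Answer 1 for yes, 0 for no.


Input: acfbijbl
Reversed: lbjibfca
  Compare pos 0 ('a') with pos 7 ('l'): MISMATCH
  Compare pos 1 ('c') with pos 6 ('b'): MISMATCH
  Compare pos 2 ('f') with pos 5 ('j'): MISMATCH
  Compare pos 3 ('b') with pos 4 ('i'): MISMATCH
Result: not a palindrome

0


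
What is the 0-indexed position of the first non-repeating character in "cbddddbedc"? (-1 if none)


Input: cbddddbedc
Character frequencies:
  'b': 2
  'c': 2
  'd': 5
  'e': 1
Scanning left to right for freq == 1:
  Position 0 ('c'): freq=2, skip
  Position 1 ('b'): freq=2, skip
  Position 2 ('d'): freq=5, skip
  Position 3 ('d'): freq=5, skip
  Position 4 ('d'): freq=5, skip
  Position 5 ('d'): freq=5, skip
  Position 6 ('b'): freq=2, skip
  Position 7 ('e'): unique! => answer = 7

7


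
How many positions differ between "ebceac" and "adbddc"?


Comparing "ebceac" and "adbddc" position by position:
  Position 0: 'e' vs 'a' => DIFFER
  Position 1: 'b' vs 'd' => DIFFER
  Position 2: 'c' vs 'b' => DIFFER
  Position 3: 'e' vs 'd' => DIFFER
  Position 4: 'a' vs 'd' => DIFFER
  Position 5: 'c' vs 'c' => same
Positions that differ: 5

5


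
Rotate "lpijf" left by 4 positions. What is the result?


Input: "lpijf", rotate left by 4
First 4 characters: "lpij"
Remaining characters: "f"
Concatenate remaining + first: "f" + "lpij" = "flpij"

flpij


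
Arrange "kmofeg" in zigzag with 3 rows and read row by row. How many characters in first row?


Zigzag "kmofeg" into 3 rows:
Placing characters:
  'k' => row 0
  'm' => row 1
  'o' => row 2
  'f' => row 1
  'e' => row 0
  'g' => row 1
Rows:
  Row 0: "ke"
  Row 1: "mfg"
  Row 2: "o"
First row length: 2

2


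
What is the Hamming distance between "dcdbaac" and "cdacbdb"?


Comparing "dcdbaac" and "cdacbdb" position by position:
  Position 0: 'd' vs 'c' => differ
  Position 1: 'c' vs 'd' => differ
  Position 2: 'd' vs 'a' => differ
  Position 3: 'b' vs 'c' => differ
  Position 4: 'a' vs 'b' => differ
  Position 5: 'a' vs 'd' => differ
  Position 6: 'c' vs 'b' => differ
Total differences (Hamming distance): 7

7


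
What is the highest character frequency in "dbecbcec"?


Input: dbecbcec
Character counts:
  'b': 2
  'c': 3
  'd': 1
  'e': 2
Maximum frequency: 3

3


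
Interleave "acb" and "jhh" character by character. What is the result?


Interleaving "acb" and "jhh":
  Position 0: 'a' from first, 'j' from second => "aj"
  Position 1: 'c' from first, 'h' from second => "ch"
  Position 2: 'b' from first, 'h' from second => "bh"
Result: ajchbh

ajchbh


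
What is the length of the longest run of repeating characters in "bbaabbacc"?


Input: "bbaabbacc"
Scanning for longest run:
  Position 1 ('b'): continues run of 'b', length=2
  Position 2 ('a'): new char, reset run to 1
  Position 3 ('a'): continues run of 'a', length=2
  Position 4 ('b'): new char, reset run to 1
  Position 5 ('b'): continues run of 'b', length=2
  Position 6 ('a'): new char, reset run to 1
  Position 7 ('c'): new char, reset run to 1
  Position 8 ('c'): continues run of 'c', length=2
Longest run: 'b' with length 2

2


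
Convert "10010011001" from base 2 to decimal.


Input: "10010011001" in base 2
Positional expansion:
  Digit '1' (value 1) x 2^10 = 1024
  Digit '0' (value 0) x 2^9 = 0
  Digit '0' (value 0) x 2^8 = 0
  Digit '1' (value 1) x 2^7 = 128
  Digit '0' (value 0) x 2^6 = 0
  Digit '0' (value 0) x 2^5 = 0
  Digit '1' (value 1) x 2^4 = 16
  Digit '1' (value 1) x 2^3 = 8
  Digit '0' (value 0) x 2^2 = 0
  Digit '0' (value 0) x 2^1 = 0
  Digit '1' (value 1) x 2^0 = 1
Sum = 1177

1177


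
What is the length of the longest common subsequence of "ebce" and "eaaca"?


LCS of "ebce" and "eaaca"
DP table:
           e    a    a    c    a
      0    0    0    0    0    0
  e   0    1    1    1    1    1
  b   0    1    1    1    1    1
  c   0    1    1    1    2    2
  e   0    1    1    1    2    2
LCS length = dp[4][5] = 2

2


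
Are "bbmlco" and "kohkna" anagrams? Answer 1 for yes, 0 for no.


Strings: "bbmlco", "kohkna"
Sorted first:  bbclmo
Sorted second: ahkkno
Differ at position 0: 'b' vs 'a' => not anagrams

0


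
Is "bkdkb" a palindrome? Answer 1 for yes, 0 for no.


Input: bkdkb
Reversed: bkdkb
  Compare pos 0 ('b') with pos 4 ('b'): match
  Compare pos 1 ('k') with pos 3 ('k'): match
Result: palindrome

1


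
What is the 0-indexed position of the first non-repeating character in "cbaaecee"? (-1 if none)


Input: cbaaecee
Character frequencies:
  'a': 2
  'b': 1
  'c': 2
  'e': 3
Scanning left to right for freq == 1:
  Position 0 ('c'): freq=2, skip
  Position 1 ('b'): unique! => answer = 1

1


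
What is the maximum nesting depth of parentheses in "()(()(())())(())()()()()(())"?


Input: "()(()(())())(())()()()()(())"
Tracking depth:
  Position 0 '(': depth becomes 1
  Position 1 ')': depth becomes 0
  Position 2 '(': depth becomes 1
  Position 3 '(': depth becomes 2
  Position 4 ')': depth becomes 1
  Position 5 '(': depth becomes 2
  Position 6 '(': depth becomes 3
  Position 7 ')': depth becomes 2
  Position 8 ')': depth becomes 1
  Position 9 '(': depth becomes 2
  Position 10 ')': depth becomes 1
  Position 11 ')': depth becomes 0
  Position 12 '(': depth becomes 1
  Position 13 '(': depth becomes 2
  Position 14 ')': depth becomes 1
  Position 15 ')': depth becomes 0
  Position 16 '(': depth becomes 1
  Position 17 ')': depth becomes 0
  Position 18 '(': depth becomes 1
  Position 19 ')': depth becomes 0
  Position 20 '(': depth becomes 1
  Position 21 ')': depth becomes 0
  Position 22 '(': depth becomes 1
  Position 23 ')': depth becomes 0
  Position 24 '(': depth becomes 1
  Position 25 '(': depth becomes 2
  Position 26 ')': depth becomes 1
  Position 27 ')': depth becomes 0
Maximum depth reached: 3

3


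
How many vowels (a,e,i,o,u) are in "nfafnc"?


Input: nfafnc
Checking each character:
  'n' at position 0: consonant
  'f' at position 1: consonant
  'a' at position 2: vowel (running total: 1)
  'f' at position 3: consonant
  'n' at position 4: consonant
  'c' at position 5: consonant
Total vowels: 1

1


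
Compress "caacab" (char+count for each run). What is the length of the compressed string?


Input: caacab
Runs:
  'c' x 1 => "c1"
  'a' x 2 => "a2"
  'c' x 1 => "c1"
  'a' x 1 => "a1"
  'b' x 1 => "b1"
Compressed: "c1a2c1a1b1"
Compressed length: 10

10


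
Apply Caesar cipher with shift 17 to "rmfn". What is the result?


Caesar cipher: shift "rmfn" by 17
  'r' (pos 17) + 17 = pos 8 = 'i'
  'm' (pos 12) + 17 = pos 3 = 'd'
  'f' (pos 5) + 17 = pos 22 = 'w'
  'n' (pos 13) + 17 = pos 4 = 'e'
Result: idwe

idwe


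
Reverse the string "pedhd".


Input: pedhd
Reading characters right to left:
  Position 4: 'd'
  Position 3: 'h'
  Position 2: 'd'
  Position 1: 'e'
  Position 0: 'p'
Reversed: dhdep

dhdep


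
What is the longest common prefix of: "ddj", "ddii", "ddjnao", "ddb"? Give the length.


Words: ddj, ddii, ddjnao, ddb
  Position 0: all 'd' => match
  Position 1: all 'd' => match
  Position 2: ('j', 'i', 'j', 'b') => mismatch, stop
LCP = "dd" (length 2)

2


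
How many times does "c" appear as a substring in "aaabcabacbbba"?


Searching for "c" in "aaabcabacbbba"
Scanning each position:
  Position 0: "a" => no
  Position 1: "a" => no
  Position 2: "a" => no
  Position 3: "b" => no
  Position 4: "c" => MATCH
  Position 5: "a" => no
  Position 6: "b" => no
  Position 7: "a" => no
  Position 8: "c" => MATCH
  Position 9: "b" => no
  Position 10: "b" => no
  Position 11: "b" => no
  Position 12: "a" => no
Total occurrences: 2

2


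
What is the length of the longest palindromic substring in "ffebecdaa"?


Input: "ffebecdaa"
Checking substrings for palindromes:
  [2:5] "ebe" (len 3) => palindrome
  [0:2] "ff" (len 2) => palindrome
  [7:9] "aa" (len 2) => palindrome
Longest palindromic substring: "ebe" with length 3

3


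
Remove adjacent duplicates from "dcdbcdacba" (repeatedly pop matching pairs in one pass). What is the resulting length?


Input: dcdbcdacba
Stack-based adjacent duplicate removal:
  Read 'd': push. Stack: d
  Read 'c': push. Stack: dc
  Read 'd': push. Stack: dcd
  Read 'b': push. Stack: dcdb
  Read 'c': push. Stack: dcdbc
  Read 'd': push. Stack: dcdbcd
  Read 'a': push. Stack: dcdbcda
  Read 'c': push. Stack: dcdbcdac
  Read 'b': push. Stack: dcdbcdacb
  Read 'a': push. Stack: dcdbcdacba
Final stack: "dcdbcdacba" (length 10)

10


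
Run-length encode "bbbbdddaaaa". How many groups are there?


Input: bbbbdddaaaa
Scanning for consecutive runs:
  Group 1: 'b' x 4 (positions 0-3)
  Group 2: 'd' x 3 (positions 4-6)
  Group 3: 'a' x 4 (positions 7-10)
Total groups: 3

3


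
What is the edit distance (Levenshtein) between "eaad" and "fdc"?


Computing edit distance: "eaad" -> "fdc"
DP table:
           f    d    c
      0    1    2    3
  e   1    1    2    3
  a   2    2    2    3
  a   3    3    3    3
  d   4    4    3    4
Edit distance = dp[4][3] = 4

4


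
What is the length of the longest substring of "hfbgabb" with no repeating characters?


Input: "hfbgabb"
Sliding window (track last position of each char):
  Position 0 ('h'): window [0,0] length 1 -- new best
  Position 1 ('f'): window [0,1] length 2 -- new best
  Position 2 ('b'): window [0,2] length 3 -- new best
  Position 3 ('g'): window [0,3] length 4 -- new best
  Position 4 ('a'): window [0,4] length 5 -- new best
  Position 5 ('b'): repeat (last at 2), move window start to 3
  Position 5 ('b'): window [3,5] length 3
  Position 6 ('b'): repeat (last at 5), move window start to 6
  Position 6 ('b'): window [6,6] length 1
Longest substring with no repeats: "hfbga" with length 5

5


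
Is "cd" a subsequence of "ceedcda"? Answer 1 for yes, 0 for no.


Check if "cd" is a subsequence of "ceedcda"
Greedy scan:
  Position 0 ('c'): matches sub[0] = 'c'
  Position 1 ('e'): no match needed
  Position 2 ('e'): no match needed
  Position 3 ('d'): matches sub[1] = 'd'
  Position 4 ('c'): no match needed
  Position 5 ('d'): no match needed
  Position 6 ('a'): no match needed
All 2 characters matched => is a subsequence

1


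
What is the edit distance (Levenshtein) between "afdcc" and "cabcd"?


Computing edit distance: "afdcc" -> "cabcd"
DP table:
           c    a    b    c    d
      0    1    2    3    4    5
  a   1    1    1    2    3    4
  f   2    2    2    2    3    4
  d   3    3    3    3    3    3
  c   4    3    4    4    3    4
  c   5    4    4    5    4    4
Edit distance = dp[5][5] = 4

4


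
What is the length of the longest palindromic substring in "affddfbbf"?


Input: "affddfbbf"
Checking substrings for palindromes:
  [2:6] "fddf" (len 4) => palindrome
  [5:9] "fbbf" (len 4) => palindrome
  [1:3] "ff" (len 2) => palindrome
  [3:5] "dd" (len 2) => palindrome
  [6:8] "bb" (len 2) => palindrome
Longest palindromic substring: "fddf" with length 4

4


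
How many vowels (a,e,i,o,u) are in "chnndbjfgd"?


Input: chnndbjfgd
Checking each character:
  'c' at position 0: consonant
  'h' at position 1: consonant
  'n' at position 2: consonant
  'n' at position 3: consonant
  'd' at position 4: consonant
  'b' at position 5: consonant
  'j' at position 6: consonant
  'f' at position 7: consonant
  'g' at position 8: consonant
  'd' at position 9: consonant
Total vowels: 0

0


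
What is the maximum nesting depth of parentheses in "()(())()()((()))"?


Input: "()(())()()((()))"
Tracking depth:
  Position 0 '(': depth becomes 1
  Position 1 ')': depth becomes 0
  Position 2 '(': depth becomes 1
  Position 3 '(': depth becomes 2
  Position 4 ')': depth becomes 1
  Position 5 ')': depth becomes 0
  Position 6 '(': depth becomes 1
  Position 7 ')': depth becomes 0
  Position 8 '(': depth becomes 1
  Position 9 ')': depth becomes 0
  Position 10 '(': depth becomes 1
  Position 11 '(': depth becomes 2
  Position 12 '(': depth becomes 3
  Position 13 ')': depth becomes 2
  Position 14 ')': depth becomes 1
  Position 15 ')': depth becomes 0
Maximum depth reached: 3

3


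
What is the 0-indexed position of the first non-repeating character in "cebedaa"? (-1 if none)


Input: cebedaa
Character frequencies:
  'a': 2
  'b': 1
  'c': 1
  'd': 1
  'e': 2
Scanning left to right for freq == 1:
  Position 0 ('c'): unique! => answer = 0

0


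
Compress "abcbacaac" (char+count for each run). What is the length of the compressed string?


Input: abcbacaac
Runs:
  'a' x 1 => "a1"
  'b' x 1 => "b1"
  'c' x 1 => "c1"
  'b' x 1 => "b1"
  'a' x 1 => "a1"
  'c' x 1 => "c1"
  'a' x 2 => "a2"
  'c' x 1 => "c1"
Compressed: "a1b1c1b1a1c1a2c1"
Compressed length: 16

16


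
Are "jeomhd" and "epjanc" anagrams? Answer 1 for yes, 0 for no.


Strings: "jeomhd", "epjanc"
Sorted first:  dehjmo
Sorted second: acejnp
Differ at position 0: 'd' vs 'a' => not anagrams

0


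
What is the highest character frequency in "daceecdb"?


Input: daceecdb
Character counts:
  'a': 1
  'b': 1
  'c': 2
  'd': 2
  'e': 2
Maximum frequency: 2

2


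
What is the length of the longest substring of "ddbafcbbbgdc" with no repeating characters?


Input: "ddbafcbbbgdc"
Sliding window (track last position of each char):
  Position 0 ('d'): window [0,0] length 1 -- new best
  Position 1 ('d'): repeat (last at 0), move window start to 1
  Position 1 ('d'): window [1,1] length 1
  Position 2 ('b'): window [1,2] length 2 -- new best
  Position 3 ('a'): window [1,3] length 3 -- new best
  Position 4 ('f'): window [1,4] length 4 -- new best
  Position 5 ('c'): window [1,5] length 5 -- new best
  Position 6 ('b'): repeat (last at 2), move window start to 3
  Position 6 ('b'): window [3,6] length 4
  Position 7 ('b'): repeat (last at 6), move window start to 7
  Position 7 ('b'): window [7,7] length 1
  Position 8 ('b'): repeat (last at 7), move window start to 8
  Position 8 ('b'): window [8,8] length 1
  Position 9 ('g'): window [8,9] length 2
  Position 10 ('d'): window [8,10] length 3
  Position 11 ('c'): window [8,11] length 4
Longest substring with no repeats: "dbafc" with length 5

5


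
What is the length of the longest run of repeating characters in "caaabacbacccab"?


Input: "caaabacbacccab"
Scanning for longest run:
  Position 1 ('a'): new char, reset run to 1
  Position 2 ('a'): continues run of 'a', length=2
  Position 3 ('a'): continues run of 'a', length=3
  Position 4 ('b'): new char, reset run to 1
  Position 5 ('a'): new char, reset run to 1
  Position 6 ('c'): new char, reset run to 1
  Position 7 ('b'): new char, reset run to 1
  Position 8 ('a'): new char, reset run to 1
  Position 9 ('c'): new char, reset run to 1
  Position 10 ('c'): continues run of 'c', length=2
  Position 11 ('c'): continues run of 'c', length=3
  Position 12 ('a'): new char, reset run to 1
  Position 13 ('b'): new char, reset run to 1
Longest run: 'a' with length 3

3


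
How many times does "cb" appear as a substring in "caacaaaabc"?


Searching for "cb" in "caacaaaabc"
Scanning each position:
  Position 0: "ca" => no
  Position 1: "aa" => no
  Position 2: "ac" => no
  Position 3: "ca" => no
  Position 4: "aa" => no
  Position 5: "aa" => no
  Position 6: "aa" => no
  Position 7: "ab" => no
  Position 8: "bc" => no
Total occurrences: 0

0


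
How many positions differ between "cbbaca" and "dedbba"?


Comparing "cbbaca" and "dedbba" position by position:
  Position 0: 'c' vs 'd' => DIFFER
  Position 1: 'b' vs 'e' => DIFFER
  Position 2: 'b' vs 'd' => DIFFER
  Position 3: 'a' vs 'b' => DIFFER
  Position 4: 'c' vs 'b' => DIFFER
  Position 5: 'a' vs 'a' => same
Positions that differ: 5

5


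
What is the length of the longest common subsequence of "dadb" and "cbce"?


LCS of "dadb" and "cbce"
DP table:
           c    b    c    e
      0    0    0    0    0
  d   0    0    0    0    0
  a   0    0    0    0    0
  d   0    0    0    0    0
  b   0    0    1    1    1
LCS length = dp[4][4] = 1

1


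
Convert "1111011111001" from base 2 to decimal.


Input: "1111011111001" in base 2
Positional expansion:
  Digit '1' (value 1) x 2^12 = 4096
  Digit '1' (value 1) x 2^11 = 2048
  Digit '1' (value 1) x 2^10 = 1024
  Digit '1' (value 1) x 2^9 = 512
  Digit '0' (value 0) x 2^8 = 0
  Digit '1' (value 1) x 2^7 = 128
  Digit '1' (value 1) x 2^6 = 64
  Digit '1' (value 1) x 2^5 = 32
  Digit '1' (value 1) x 2^4 = 16
  Digit '1' (value 1) x 2^3 = 8
  Digit '0' (value 0) x 2^2 = 0
  Digit '0' (value 0) x 2^1 = 0
  Digit '1' (value 1) x 2^0 = 1
Sum = 7929

7929


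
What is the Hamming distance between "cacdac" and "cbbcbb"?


Comparing "cacdac" and "cbbcbb" position by position:
  Position 0: 'c' vs 'c' => same
  Position 1: 'a' vs 'b' => differ
  Position 2: 'c' vs 'b' => differ
  Position 3: 'd' vs 'c' => differ
  Position 4: 'a' vs 'b' => differ
  Position 5: 'c' vs 'b' => differ
Total differences (Hamming distance): 5

5


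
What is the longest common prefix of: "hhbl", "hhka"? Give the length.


Words: hhbl, hhka
  Position 0: all 'h' => match
  Position 1: all 'h' => match
  Position 2: ('b', 'k') => mismatch, stop
LCP = "hh" (length 2)

2


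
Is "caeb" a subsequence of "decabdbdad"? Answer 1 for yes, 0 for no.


Check if "caeb" is a subsequence of "decabdbdad"
Greedy scan:
  Position 0 ('d'): no match needed
  Position 1 ('e'): no match needed
  Position 2 ('c'): matches sub[0] = 'c'
  Position 3 ('a'): matches sub[1] = 'a'
  Position 4 ('b'): no match needed
  Position 5 ('d'): no match needed
  Position 6 ('b'): no match needed
  Position 7 ('d'): no match needed
  Position 8 ('a'): no match needed
  Position 9 ('d'): no match needed
Only matched 2/4 characters => not a subsequence

0
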